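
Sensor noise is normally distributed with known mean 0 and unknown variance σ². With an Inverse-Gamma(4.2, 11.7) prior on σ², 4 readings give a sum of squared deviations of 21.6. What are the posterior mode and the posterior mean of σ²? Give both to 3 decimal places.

posterior mode = 3.125, posterior mean = 4.327

Posterior: Inverse-Gamma(shape = 4.2+4/2 = 6.2, scale = 11.7+21.6/2 = 22.5).
Mode = β/(α+1) = 22.5/7.2 = 3.125.
Mean = β/(α−1) = 22.5/5.2 = 4.327.
Right-skewed posterior ⇒ mode < mean.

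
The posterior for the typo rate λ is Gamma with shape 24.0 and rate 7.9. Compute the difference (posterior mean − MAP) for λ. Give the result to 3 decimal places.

Mode = (α−1)/β = 23.0/7.9 = 2.911.
Mean = α/β = 24.0/7.9 = 3.038.
Difference = 3.038 − 2.911 = 0.127.
Right-skewed posterior ⇒ mode < mean.

0.127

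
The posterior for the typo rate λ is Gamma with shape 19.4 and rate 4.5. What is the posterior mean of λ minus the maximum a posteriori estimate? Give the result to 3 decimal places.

0.222

Mode = (α−1)/β = 18.4/4.5 = 4.089.
Mean = α/β = 19.4/4.5 = 4.311.
Difference = 4.311 − 4.089 = 0.222.
The posterior is right-skewed, so the mean exceeds the mode.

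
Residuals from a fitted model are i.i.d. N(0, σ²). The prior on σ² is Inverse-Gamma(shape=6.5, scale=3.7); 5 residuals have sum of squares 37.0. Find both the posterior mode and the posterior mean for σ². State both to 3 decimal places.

MAP = 2.220; posterior mean = 2.775

Posterior: Inverse-Gamma(shape = 6.5+5/2 = 9.0, scale = 3.7+37.0/2 = 22.2).
Mode = β/(α+1) = 22.2/10.0 = 2.220.
Mean = β/(α−1) = 22.2/8.0 = 2.775.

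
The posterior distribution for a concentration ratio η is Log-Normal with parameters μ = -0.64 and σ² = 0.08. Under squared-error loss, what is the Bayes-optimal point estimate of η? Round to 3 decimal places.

Mode = exp(μ − σ²) = exp(-0.72) = 0.487.
Mean = exp(μ + σ²/2) = exp(-0.600) = 0.549.
Squared-error loss ⇒ the optimal estimator is the posterior mean.

0.549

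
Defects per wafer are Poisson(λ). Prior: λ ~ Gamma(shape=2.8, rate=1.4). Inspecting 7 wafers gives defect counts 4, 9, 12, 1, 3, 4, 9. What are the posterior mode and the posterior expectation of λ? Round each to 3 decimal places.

posterior mode = 5.214, posterior expectation = 5.333

Σ counts = 42. Posterior: Gamma(shape = 2.8+42 = 44.8, rate = 1.4+7 = 8.4).
Mode = (α−1)/β = 43.8/8.4 = 5.214.
Mean = α/β = 44.8/8.4 = 5.333.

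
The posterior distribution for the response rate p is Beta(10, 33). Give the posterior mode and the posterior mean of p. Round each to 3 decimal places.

Mode = (10−1)/(10+33−2) = 9/41 = 0.220.
Mean = 10/(10+33) = 10/43 = 0.233.

MAP = 0.220; posterior mean = 0.233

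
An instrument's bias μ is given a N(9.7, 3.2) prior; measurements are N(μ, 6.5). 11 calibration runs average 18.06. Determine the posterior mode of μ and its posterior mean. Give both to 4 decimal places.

Posterior for μ is Normal. Precision-weighted mean: (1/3.2·9.7 + 11/6.5·18.06) / (1/3.2 + 11/6.5) = 16.7569.
A Normal posterior is symmetric, so mode = mean.

posterior mode = 16.7569, posterior mean = 16.7569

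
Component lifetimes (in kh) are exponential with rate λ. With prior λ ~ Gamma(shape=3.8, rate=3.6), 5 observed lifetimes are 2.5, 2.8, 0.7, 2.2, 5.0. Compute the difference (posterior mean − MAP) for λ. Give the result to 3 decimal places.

Σ times = 13.2. Posterior: Gamma(shape = 3.8+5 = 8.8, rate = 3.6+13.2 = 16.8).
Mode = (α−1)/β = 7.8/16.8 = 0.464.
Mean = α/β = 8.8/16.8 = 0.524.
Difference = 0.524 − 0.464 = 0.060.

0.060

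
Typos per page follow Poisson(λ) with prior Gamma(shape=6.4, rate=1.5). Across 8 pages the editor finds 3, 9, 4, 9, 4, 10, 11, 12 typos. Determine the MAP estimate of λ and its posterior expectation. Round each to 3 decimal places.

Σ counts = 62. Posterior: Gamma(shape = 6.4+62 = 68.4, rate = 1.5+8 = 9.5).
Mode = (α−1)/β = 67.4/9.5 = 7.095.
Mean = α/β = 68.4/9.5 = 7.200.
Mean > mode: the posterior has a right tail.

λ_MAP = 7.095, E[λ|data] = 7.200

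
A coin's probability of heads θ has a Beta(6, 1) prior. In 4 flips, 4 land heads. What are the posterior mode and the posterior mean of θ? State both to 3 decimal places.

MAP = 1.000; posterior mean = 0.909

Posterior: Beta(6+4, 1+0) = Beta(10, 1).
Since β = 1 ≤ 1 and α > 1, the Beta density is monotone increasing on [0,1]; the mode is at 1.
Mean = 10/(10+1) = 0.909.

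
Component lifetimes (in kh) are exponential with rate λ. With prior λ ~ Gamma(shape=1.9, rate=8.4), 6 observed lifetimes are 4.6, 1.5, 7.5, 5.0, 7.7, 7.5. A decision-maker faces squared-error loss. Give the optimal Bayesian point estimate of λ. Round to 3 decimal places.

0.187

Σ times = 33.8. Posterior: Gamma(shape = 1.9+6 = 7.9, rate = 8.4+33.8 = 42.2).
Mode = (α−1)/β = 6.9/42.2 = 0.164.
Mean = α/β = 7.9/42.2 = 0.187.
Squared-error loss ⇒ the optimal estimator is the posterior mean.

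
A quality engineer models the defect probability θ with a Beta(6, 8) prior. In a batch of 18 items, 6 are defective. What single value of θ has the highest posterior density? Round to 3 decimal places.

0.367

Posterior: Beta(6+6, 8+12) = Beta(12, 20).
Mode = (12−1)/(12+20−2) = 11/30 = 0.367.
Mean = 12/(12+20) = 12/32 = 0.375.
This is the posterior mode — the MAP estimate.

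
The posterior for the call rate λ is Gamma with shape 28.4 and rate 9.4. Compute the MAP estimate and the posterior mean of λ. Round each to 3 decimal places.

Mode = (α−1)/β = 27.4/9.4 = 2.915.
Mean = α/β = 28.4/9.4 = 3.021.

MAP = 2.915; posterior mean = 3.021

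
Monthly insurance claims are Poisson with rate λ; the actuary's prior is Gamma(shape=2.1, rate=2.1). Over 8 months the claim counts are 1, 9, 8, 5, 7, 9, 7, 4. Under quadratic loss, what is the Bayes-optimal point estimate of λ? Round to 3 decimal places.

Σ counts = 50. Posterior: Gamma(shape = 2.1+50 = 52.1, rate = 2.1+8 = 10.1).
Mode = (α−1)/β = 51.1/10.1 = 5.059.
Mean = α/β = 52.1/10.1 = 5.158.
Quadratic loss ⇒ the optimal estimator is the posterior mean.

5.158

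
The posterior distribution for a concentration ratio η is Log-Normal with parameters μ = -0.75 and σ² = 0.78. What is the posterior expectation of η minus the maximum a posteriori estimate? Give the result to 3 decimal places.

Mode = exp(μ − σ²) = exp(-1.53) = 0.217.
Mean = exp(μ + σ²/2) = exp(-0.360) = 0.698.
Difference = 0.698 − 0.217 = 0.481.

0.481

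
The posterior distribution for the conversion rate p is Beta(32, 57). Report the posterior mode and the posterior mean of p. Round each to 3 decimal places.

MAP = 0.356; posterior mean = 0.360

Mode = (32−1)/(32+57−2) = 31/87 = 0.356.
Mean = 32/(32+57) = 32/89 = 0.360.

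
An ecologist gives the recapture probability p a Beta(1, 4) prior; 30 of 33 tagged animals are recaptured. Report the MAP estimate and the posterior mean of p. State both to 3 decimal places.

Posterior: Beta(1+30, 4+3) = Beta(31, 7).
Mode = (31−1)/(31+7−2) = 30/36 = 0.833.
Mean = 31/(31+7) = 31/38 = 0.816.

p_MAP = 0.833, E[p|data] = 0.816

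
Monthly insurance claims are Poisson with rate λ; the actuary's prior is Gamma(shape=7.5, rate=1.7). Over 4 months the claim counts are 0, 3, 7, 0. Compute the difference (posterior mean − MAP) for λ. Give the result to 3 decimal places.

Σ counts = 10. Posterior: Gamma(shape = 7.5+10 = 17.5, rate = 1.7+4 = 5.7).
Mode = (α−1)/β = 16.5/5.7 = 2.895.
Mean = α/β = 17.5/5.7 = 3.070.
Difference = 3.070 − 2.895 = 0.175.

0.175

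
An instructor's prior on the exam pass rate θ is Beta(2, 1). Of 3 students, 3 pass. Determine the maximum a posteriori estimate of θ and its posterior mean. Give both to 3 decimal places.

Posterior: Beta(2+3, 1+0) = Beta(5, 1).
Since β = 1 ≤ 1 and α > 1, the Beta density is monotone increasing on [0,1]; the mode is at 1.
Mean = 5/(5+1) = 0.833.
The mean is pulled below the mode by the posterior's left skew.

θ_MAP = 1.000, E[θ|data] = 0.833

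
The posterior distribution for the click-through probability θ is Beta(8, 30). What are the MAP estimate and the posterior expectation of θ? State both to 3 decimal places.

θ_MAP = 0.194, E[θ|data] = 0.211

Mode = (8−1)/(8+30−2) = 7/36 = 0.194.
Mean = 8/(8+30) = 8/38 = 0.211.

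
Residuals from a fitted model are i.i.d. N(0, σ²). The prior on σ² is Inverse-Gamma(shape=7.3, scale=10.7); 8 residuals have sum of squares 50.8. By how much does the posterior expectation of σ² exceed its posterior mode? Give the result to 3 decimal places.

Posterior: Inverse-Gamma(shape = 7.3+8/2 = 11.3, scale = 10.7+50.8/2 = 36.1).
Mode = β/(α+1) = 36.1/12.3 = 2.935.
Mean = β/(α−1) = 36.1/10.3 = 3.505.
Difference = 3.505 − 2.935 = 0.570.
The mean is pulled above the mode by the posterior's right skew.

0.570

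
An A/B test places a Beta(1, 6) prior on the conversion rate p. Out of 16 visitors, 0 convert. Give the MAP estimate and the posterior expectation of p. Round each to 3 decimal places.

MAP = 0.000, posterior mean = 0.043

Posterior: Beta(1+0, 6+16) = Beta(1, 22).
Since α = 1 ≤ 1 and β > 1, the Beta density is monotone decreasing on [0,1]; the mode is at 0.
Mean = 1/(1+22) = 0.043.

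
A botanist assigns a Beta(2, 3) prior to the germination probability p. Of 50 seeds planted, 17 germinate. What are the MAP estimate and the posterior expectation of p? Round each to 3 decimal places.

MAP estimate = 0.340, posterior expectation = 0.345

Posterior: Beta(2+17, 3+33) = Beta(19, 36).
Mode = (19−1)/(19+36−2) = 18/53 = 0.340.
Mean = 19/(19+36) = 19/55 = 0.345.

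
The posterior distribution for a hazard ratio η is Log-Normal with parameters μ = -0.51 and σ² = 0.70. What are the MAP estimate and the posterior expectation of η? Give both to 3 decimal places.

MAP estimate = 0.298, posterior expectation = 0.852

Mode = exp(μ − σ²) = exp(-1.21) = 0.298.
Mean = exp(μ + σ²/2) = exp(-0.160) = 0.852.
The mean is pulled above the mode by the posterior's right skew.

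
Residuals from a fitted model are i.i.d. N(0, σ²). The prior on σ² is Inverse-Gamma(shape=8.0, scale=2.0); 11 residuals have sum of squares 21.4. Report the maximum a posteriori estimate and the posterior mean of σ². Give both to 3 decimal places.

maximum a posteriori estimate = 0.876, posterior mean = 1.016

Posterior: Inverse-Gamma(shape = 8.0+11/2 = 13.5, scale = 2.0+21.4/2 = 12.7).
Mode = β/(α+1) = 12.7/14.5 = 0.876.
Mean = β/(α−1) = 12.7/12.5 = 1.016.
The posterior is right-skewed, so the mean exceeds the mode.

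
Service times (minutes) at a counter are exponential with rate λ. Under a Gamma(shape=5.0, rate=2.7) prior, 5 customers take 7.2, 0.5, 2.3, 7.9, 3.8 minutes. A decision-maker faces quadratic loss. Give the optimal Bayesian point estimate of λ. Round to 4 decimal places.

Σ times = 21.7. Posterior: Gamma(shape = 5.0+5 = 10.0, rate = 2.7+21.7 = 24.4).
Mode = (α−1)/β = 9.0/24.4 = 0.3689.
Mean = α/β = 10.0/24.4 = 0.4098.
Quadratic loss ⇒ the optimal estimator is the posterior mean.

0.4098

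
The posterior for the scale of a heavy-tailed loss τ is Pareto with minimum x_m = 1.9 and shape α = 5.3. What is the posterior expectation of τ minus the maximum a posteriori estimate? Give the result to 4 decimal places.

0.4419

The Pareto density is strictly decreasing on [x_m, ∞), so the mode is x_m = 1.9000.
Mean = α·x_m/(α−1) = 5.3·1.9/4.3 = 2.3419.
Difference = 2.3419 − 1.9000 = 0.4419.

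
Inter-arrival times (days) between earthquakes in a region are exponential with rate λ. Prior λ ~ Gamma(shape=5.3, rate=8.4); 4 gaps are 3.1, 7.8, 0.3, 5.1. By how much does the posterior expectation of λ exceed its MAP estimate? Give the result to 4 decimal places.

0.0405

Σ times = 16.3. Posterior: Gamma(shape = 5.3+4 = 9.3, rate = 8.4+16.3 = 24.7).
Mode = (α−1)/β = 8.3/24.7 = 0.3360.
Mean = α/β = 9.3/24.7 = 0.3765.
Difference = 0.3765 − 0.3360 = 0.0405.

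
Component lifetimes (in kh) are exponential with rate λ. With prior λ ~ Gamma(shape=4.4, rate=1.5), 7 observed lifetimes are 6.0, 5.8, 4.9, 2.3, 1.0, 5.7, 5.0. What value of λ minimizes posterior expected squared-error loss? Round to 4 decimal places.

0.3540

Σ times = 30.7. Posterior: Gamma(shape = 4.4+7 = 11.4, rate = 1.5+30.7 = 32.2).
Mode = (α−1)/β = 10.4/32.2 = 0.3230.
Mean = α/β = 11.4/32.2 = 0.3540.
Squared-error loss ⇒ the optimal estimator is the posterior mean.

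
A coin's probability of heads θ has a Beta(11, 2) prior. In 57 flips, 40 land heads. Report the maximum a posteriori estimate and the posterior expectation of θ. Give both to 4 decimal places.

MAP = 0.7353; posterior mean = 0.7286

Posterior: Beta(11+40, 2+17) = Beta(51, 19).
Mode = (51−1)/(51+19−2) = 50/68 = 0.7353.
Mean = 51/(51+19) = 51/70 = 0.7286.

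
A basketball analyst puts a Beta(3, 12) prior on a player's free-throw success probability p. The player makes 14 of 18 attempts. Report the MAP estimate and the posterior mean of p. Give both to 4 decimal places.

Posterior: Beta(3+14, 12+4) = Beta(17, 16).
Mode = (17−1)/(17+16−2) = 16/31 = 0.5161.
Mean = 17/(17+16) = 17/33 = 0.5152.
Mode > mean: the posterior has a left tail.

MAP estimate = 0.5161, posterior mean = 0.5152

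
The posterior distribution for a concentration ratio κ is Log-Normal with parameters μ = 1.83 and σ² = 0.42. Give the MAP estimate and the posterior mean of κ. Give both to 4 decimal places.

Mode = exp(μ − σ²) = exp(1.41) = 4.0960.
Mean = exp(μ + σ²/2) = exp(2.040) = 7.6906.

MAP = 4.0960, posterior mean = 7.6906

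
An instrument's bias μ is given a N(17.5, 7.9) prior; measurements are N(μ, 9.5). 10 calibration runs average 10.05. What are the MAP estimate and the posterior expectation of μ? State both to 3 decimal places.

Posterior for μ is Normal. Precision-weighted mean: (1/7.9·17.5 + 10/9.5·10.05) / (1/7.9 + 10/9.5) = 10.850.
A Normal posterior is symmetric, so mode = mean.

μ_MAP = 10.850, E[μ|data] = 10.850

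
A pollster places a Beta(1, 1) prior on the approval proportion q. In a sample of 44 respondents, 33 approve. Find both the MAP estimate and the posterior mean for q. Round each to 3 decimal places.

Posterior: Beta(1+33, 1+11) = Beta(34, 12).
Mode = (34−1)/(34+12−2) = 33/44 = 0.750.
With a flat prior the MAP equals the MLE, 33/44.
Mean = 34/(34+12) = 34/46 = 0.739.
The posterior is left-skewed, so the mode exceeds the mean.

MAP: 0.750. Posterior mean: 0.739.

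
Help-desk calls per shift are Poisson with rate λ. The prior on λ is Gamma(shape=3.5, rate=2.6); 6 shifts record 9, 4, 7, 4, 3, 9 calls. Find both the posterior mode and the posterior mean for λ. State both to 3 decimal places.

posterior mode = 4.477, posterior mean = 4.593

Σ counts = 36. Posterior: Gamma(shape = 3.5+36 = 39.5, rate = 2.6+6 = 8.6).
Mode = (α−1)/β = 38.5/8.6 = 4.477.
Mean = α/β = 39.5/8.6 = 4.593.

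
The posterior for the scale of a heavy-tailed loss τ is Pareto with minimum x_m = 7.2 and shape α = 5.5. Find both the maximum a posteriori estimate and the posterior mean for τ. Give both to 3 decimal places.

MAP: 7.200. Posterior mean: 8.800.

The Pareto density is strictly decreasing on [x_m, ∞), so the mode is x_m = 7.200.
Mean = α·x_m/(α−1) = 5.5·7.2/4.5 = 8.800.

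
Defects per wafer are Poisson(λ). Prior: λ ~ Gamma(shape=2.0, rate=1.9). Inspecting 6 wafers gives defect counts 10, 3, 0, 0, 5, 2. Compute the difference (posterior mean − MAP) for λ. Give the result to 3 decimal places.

0.127

Σ counts = 20. Posterior: Gamma(shape = 2.0+20 = 22.0, rate = 1.9+6 = 7.9).
Mode = (α−1)/β = 21.0/7.9 = 2.658.
Mean = α/β = 22.0/7.9 = 2.785.
Difference = 2.785 − 2.658 = 0.127.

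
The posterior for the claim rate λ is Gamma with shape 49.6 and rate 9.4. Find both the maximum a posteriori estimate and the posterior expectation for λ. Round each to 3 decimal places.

maximum a posteriori estimate = 5.170, posterior expectation = 5.277

Mode = (α−1)/β = 48.6/9.4 = 5.170.
Mean = α/β = 49.6/9.4 = 5.277.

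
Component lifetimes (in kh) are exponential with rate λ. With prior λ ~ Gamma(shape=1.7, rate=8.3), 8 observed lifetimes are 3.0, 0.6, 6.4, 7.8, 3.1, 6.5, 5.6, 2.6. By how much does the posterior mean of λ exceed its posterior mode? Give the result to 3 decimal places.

Σ times = 35.6. Posterior: Gamma(shape = 1.7+8 = 9.7, rate = 8.3+35.6 = 43.9).
Mode = (α−1)/β = 8.7/43.9 = 0.198.
Mean = α/β = 9.7/43.9 = 0.221.
Difference = 0.221 − 0.198 = 0.023.
The mean is pulled above the mode by the posterior's right skew.

0.023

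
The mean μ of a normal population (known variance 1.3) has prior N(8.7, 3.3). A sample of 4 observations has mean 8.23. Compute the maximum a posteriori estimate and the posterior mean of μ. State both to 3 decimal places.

MAP: 8.272. Posterior mean: 8.272.

Posterior for μ is Normal. Precision-weighted mean: (1/3.3·8.7 + 4/1.3·8.23) / (1/3.3 + 4/1.3) = 8.272.
A Normal posterior is symmetric, so mode = mean.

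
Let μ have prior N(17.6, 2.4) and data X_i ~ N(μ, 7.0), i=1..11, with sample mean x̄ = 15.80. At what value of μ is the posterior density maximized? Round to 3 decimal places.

Posterior for μ is Normal. Precision-weighted mean: (1/2.4·17.6 + 11/7.0·15.80) / (1/2.4 + 11/7.0) = 16.177.
A Normal posterior is symmetric, so mode = mean.
This is the posterior mode — the MAP estimate.

16.177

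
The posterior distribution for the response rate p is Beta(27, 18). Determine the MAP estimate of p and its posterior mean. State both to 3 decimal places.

MAP estimate = 0.605, posterior mean = 0.600

Mode = (27−1)/(27+18−2) = 26/43 = 0.605.
Mean = 27/(27+18) = 27/45 = 0.600.
Mode > mean: the posterior has a left tail.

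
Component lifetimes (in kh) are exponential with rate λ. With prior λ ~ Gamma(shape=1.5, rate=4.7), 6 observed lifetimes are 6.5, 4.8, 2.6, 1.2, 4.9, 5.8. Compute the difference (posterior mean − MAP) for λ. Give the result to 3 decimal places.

Σ times = 25.8. Posterior: Gamma(shape = 1.5+6 = 7.5, rate = 4.7+25.8 = 30.5).
Mode = (α−1)/β = 6.5/30.5 = 0.213.
Mean = α/β = 7.5/30.5 = 0.246.
Difference = 0.246 − 0.213 = 0.033.
Mean > mode: the posterior has a right tail.

0.033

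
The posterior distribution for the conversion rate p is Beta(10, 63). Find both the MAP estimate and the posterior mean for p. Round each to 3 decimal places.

Mode = (10−1)/(10+63−2) = 9/71 = 0.127.
Mean = 10/(10+63) = 10/73 = 0.137.

p_MAP = 0.127, E[p|data] = 0.137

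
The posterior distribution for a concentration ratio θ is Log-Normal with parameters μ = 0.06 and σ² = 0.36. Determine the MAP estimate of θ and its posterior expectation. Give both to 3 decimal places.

MAP = 0.741; posterior mean = 1.271

Mode = exp(μ − σ²) = exp(-0.30) = 0.741.
Mean = exp(μ + σ²/2) = exp(0.240) = 1.271.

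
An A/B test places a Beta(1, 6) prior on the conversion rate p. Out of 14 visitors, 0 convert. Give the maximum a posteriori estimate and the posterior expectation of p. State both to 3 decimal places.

p_MAP = 0.000, E[p|data] = 0.048

Posterior: Beta(1+0, 6+14) = Beta(1, 20).
Since α = 1 ≤ 1 and β > 1, the Beta density is monotone decreasing on [0,1]; the mode is at 0.
Mean = 1/(1+20) = 0.048.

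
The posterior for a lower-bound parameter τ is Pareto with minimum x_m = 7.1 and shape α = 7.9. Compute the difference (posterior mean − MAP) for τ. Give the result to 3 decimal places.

1.029

The Pareto density is strictly decreasing on [x_m, ∞), so the mode is x_m = 7.100.
Mean = α·x_m/(α−1) = 7.9·7.1/6.9 = 8.129.
Difference = 8.129 − 7.100 = 1.029.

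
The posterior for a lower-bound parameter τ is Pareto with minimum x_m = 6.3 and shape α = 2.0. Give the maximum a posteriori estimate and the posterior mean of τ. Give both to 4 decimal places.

maximum a posteriori estimate = 6.3000, posterior mean = 12.6000

The Pareto density is strictly decreasing on [x_m, ∞), so the mode is x_m = 6.3000.
Mean = α·x_m/(α−1) = 2.0·6.3/1.0 = 12.6000.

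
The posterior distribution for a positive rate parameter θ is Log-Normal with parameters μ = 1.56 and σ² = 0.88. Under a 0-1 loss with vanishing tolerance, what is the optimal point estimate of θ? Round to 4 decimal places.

Mode = exp(μ − σ²) = exp(0.68) = 1.9739.
Mean = exp(μ + σ²/2) = exp(2.000) = 7.3891.
This is the posterior mode — the MAP estimate.

1.9739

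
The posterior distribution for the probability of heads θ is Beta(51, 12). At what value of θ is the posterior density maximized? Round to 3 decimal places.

Mode = (51−1)/(51+12−2) = 50/61 = 0.820.
Mean = 51/(51+12) = 51/63 = 0.810.
This is the posterior mode — the MAP estimate.

0.820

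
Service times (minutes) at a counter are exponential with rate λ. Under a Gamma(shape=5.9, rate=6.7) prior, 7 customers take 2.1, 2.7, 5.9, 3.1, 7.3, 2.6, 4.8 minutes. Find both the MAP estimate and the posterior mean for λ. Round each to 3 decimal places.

Σ times = 28.5. Posterior: Gamma(shape = 5.9+7 = 12.9, rate = 6.7+28.5 = 35.2).
Mode = (α−1)/β = 11.9/35.2 = 0.338.
Mean = α/β = 12.9/35.2 = 0.366.

MAP estimate = 0.338, posterior mean = 0.366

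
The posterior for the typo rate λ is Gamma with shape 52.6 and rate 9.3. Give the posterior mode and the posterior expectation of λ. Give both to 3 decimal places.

MAP = 5.548, posterior mean = 5.656

Mode = (α−1)/β = 51.6/9.3 = 5.548.
Mean = α/β = 52.6/9.3 = 5.656.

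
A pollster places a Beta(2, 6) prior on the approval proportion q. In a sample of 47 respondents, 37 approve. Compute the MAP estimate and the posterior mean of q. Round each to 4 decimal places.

Posterior: Beta(2+37, 6+10) = Beta(39, 16).
Mode = (39−1)/(39+16−2) = 38/53 = 0.7170.
Mean = 39/(39+16) = 39/55 = 0.7091.
Mode > mean: the posterior has a left tail.

MAP: 0.7170. Posterior mean: 0.7091.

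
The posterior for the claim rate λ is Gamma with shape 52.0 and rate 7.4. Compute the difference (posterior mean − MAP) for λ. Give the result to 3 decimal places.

Mode = (α−1)/β = 51.0/7.4 = 6.892.
Mean = α/β = 52.0/7.4 = 7.027.
Difference = 7.027 − 6.892 = 0.135.
Right-skewed posterior ⇒ mode < mean.

0.135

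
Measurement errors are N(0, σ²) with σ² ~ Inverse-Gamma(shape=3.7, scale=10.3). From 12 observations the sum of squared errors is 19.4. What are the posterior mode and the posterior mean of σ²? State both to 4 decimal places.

Posterior: Inverse-Gamma(shape = 3.7+12/2 = 9.7, scale = 10.3+19.4/2 = 20.0).
Mode = β/(α+1) = 20.0/10.7 = 1.8692.
Mean = β/(α−1) = 20.0/8.7 = 2.2989.

MAP = 1.8692; posterior mean = 2.2989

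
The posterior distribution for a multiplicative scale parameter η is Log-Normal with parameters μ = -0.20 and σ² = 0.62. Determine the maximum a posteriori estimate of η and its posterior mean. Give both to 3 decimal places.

Mode = exp(μ − σ²) = exp(-0.82) = 0.440.
Mean = exp(μ + σ²/2) = exp(0.110) = 1.116.
Right-skewed posterior ⇒ mode < mean.

η_MAP = 0.440, E[η|data] = 1.116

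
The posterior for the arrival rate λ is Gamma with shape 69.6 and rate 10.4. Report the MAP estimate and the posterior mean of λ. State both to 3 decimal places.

Mode = (α−1)/β = 68.6/10.4 = 6.596.
Mean = α/β = 69.6/10.4 = 6.692.
Mean > mode: the posterior has a right tail.

λ_MAP = 6.596, E[λ|data] = 6.692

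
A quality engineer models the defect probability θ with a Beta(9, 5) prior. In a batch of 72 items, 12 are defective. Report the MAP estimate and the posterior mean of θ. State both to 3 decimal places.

Posterior: Beta(9+12, 5+60) = Beta(21, 65).
Mode = (21−1)/(21+65−2) = 20/84 = 0.238.
Mean = 21/(21+65) = 21/86 = 0.244.
Right-skewed posterior ⇒ mode < mean.

MAP = 0.238; posterior mean = 0.244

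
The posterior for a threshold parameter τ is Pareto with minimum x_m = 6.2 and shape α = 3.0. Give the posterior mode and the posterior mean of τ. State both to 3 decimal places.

The Pareto density is strictly decreasing on [x_m, ∞), so the mode is x_m = 6.200.
Mean = α·x_m/(α−1) = 3.0·6.2/2.0 = 9.300.

MAP = 6.200; posterior mean = 9.300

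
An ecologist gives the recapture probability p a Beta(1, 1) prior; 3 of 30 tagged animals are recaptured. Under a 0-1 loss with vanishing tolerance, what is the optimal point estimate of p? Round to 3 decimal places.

0.100

Posterior: Beta(1+3, 1+27) = Beta(4, 28).
Mode = (4−1)/(4+28−2) = 3/30 = 0.100.
With a flat prior the MAP equals the MLE, 3/30.
Mean = 4/(4+28) = 4/32 = 0.125.
This is the posterior mode — the MAP estimate.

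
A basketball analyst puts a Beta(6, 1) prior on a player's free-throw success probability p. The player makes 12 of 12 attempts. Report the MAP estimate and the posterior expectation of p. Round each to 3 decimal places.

Posterior: Beta(6+12, 1+0) = Beta(18, 1).
Since β = 1 ≤ 1 and α > 1, the Beta density is monotone increasing on [0,1]; the mode is at 1.
Mean = 18/(18+1) = 0.947.

MAP = 1.000; posterior mean = 0.947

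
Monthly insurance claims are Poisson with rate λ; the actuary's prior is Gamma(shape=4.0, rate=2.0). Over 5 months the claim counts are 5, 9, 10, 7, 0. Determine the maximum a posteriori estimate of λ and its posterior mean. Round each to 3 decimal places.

Σ counts = 31. Posterior: Gamma(shape = 4.0+31 = 35.0, rate = 2.0+5 = 7.0).
Mode = (α−1)/β = 34.0/7.0 = 4.857.
Mean = α/β = 35.0/7.0 = 5.000.

MAP: 4.857. Posterior mean: 5.000.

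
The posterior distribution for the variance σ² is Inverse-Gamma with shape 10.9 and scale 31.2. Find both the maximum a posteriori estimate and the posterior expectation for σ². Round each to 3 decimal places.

MAP = 2.622; posterior mean = 3.152

Mode = β/(α+1) = 31.2/11.9 = 2.622.
Mean = β/(α−1) = 31.2/9.9 = 3.152.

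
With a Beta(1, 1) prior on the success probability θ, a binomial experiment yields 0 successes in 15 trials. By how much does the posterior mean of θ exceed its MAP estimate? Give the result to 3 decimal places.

Posterior: Beta(1+0, 1+15) = Beta(1, 16).
Since α = 1 ≤ 1 and β > 1, the Beta density is monotone decreasing on [0,1]; the mode is at 0.
Mean = 1/(1+16) = 0.059.
Difference = 0.059 − 0.000 = 0.059.

0.059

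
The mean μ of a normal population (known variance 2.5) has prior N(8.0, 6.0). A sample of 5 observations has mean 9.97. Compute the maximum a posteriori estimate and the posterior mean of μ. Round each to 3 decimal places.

Posterior for μ is Normal. Precision-weighted mean: (1/6.0·8.0 + 5/2.5·9.97) / (1/6.0 + 5/2.5) = 9.818.
A Normal posterior is symmetric, so mode = mean.

MAP = 9.818, posterior mean = 9.818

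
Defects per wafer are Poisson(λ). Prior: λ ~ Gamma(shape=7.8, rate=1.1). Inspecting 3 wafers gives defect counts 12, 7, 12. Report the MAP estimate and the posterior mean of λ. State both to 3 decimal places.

Σ counts = 31. Posterior: Gamma(shape = 7.8+31 = 38.8, rate = 1.1+3 = 4.1).
Mode = (α−1)/β = 37.8/4.1 = 9.220.
Mean = α/β = 38.8/4.1 = 9.463.
The mean is pulled above the mode by the posterior's right skew.

MAP estimate = 9.220, posterior mean = 9.463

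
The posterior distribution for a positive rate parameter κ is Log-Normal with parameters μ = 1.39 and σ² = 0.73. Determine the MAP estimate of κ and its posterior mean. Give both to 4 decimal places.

Mode = exp(μ − σ²) = exp(0.66) = 1.9348.
Mean = exp(μ + σ²/2) = exp(1.755) = 5.7834.
The mean is pulled above the mode by the posterior's right skew.

MAP = 1.9348, posterior mean = 5.7834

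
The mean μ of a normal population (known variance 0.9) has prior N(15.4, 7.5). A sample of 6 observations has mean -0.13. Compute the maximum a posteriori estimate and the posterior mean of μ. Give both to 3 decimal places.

Posterior for μ is Normal. Precision-weighted mean: (1/7.5·15.4 + 6/0.9·-0.13) / (1/7.5 + 6/0.9) = 0.175.
A Normal posterior is symmetric, so mode = mean.

MAP: 0.175. Posterior mean: 0.175.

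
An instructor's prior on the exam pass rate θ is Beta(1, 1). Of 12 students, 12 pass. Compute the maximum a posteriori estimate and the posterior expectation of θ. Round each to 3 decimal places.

MAP = 1.000; posterior mean = 0.929

Posterior: Beta(1+12, 1+0) = Beta(13, 1).
Since β = 1 ≤ 1 and α > 1, the Beta density is monotone increasing on [0,1]; the mode is at 1.
Mean = 13/(13+1) = 0.929.
The posterior is left-skewed, so the mode exceeds the mean.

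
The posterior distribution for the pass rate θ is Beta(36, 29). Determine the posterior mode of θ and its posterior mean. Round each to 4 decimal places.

Mode = (36−1)/(36+29−2) = 35/63 = 0.5556.
Mean = 36/(36+29) = 36/65 = 0.5538.

θ_MAP = 0.5556, E[θ|data] = 0.5538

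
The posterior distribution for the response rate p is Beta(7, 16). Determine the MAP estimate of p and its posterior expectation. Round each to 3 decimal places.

p_MAP = 0.286, E[p|data] = 0.304

Mode = (7−1)/(7+16−2) = 6/21 = 0.286.
Mean = 7/(7+16) = 7/23 = 0.304.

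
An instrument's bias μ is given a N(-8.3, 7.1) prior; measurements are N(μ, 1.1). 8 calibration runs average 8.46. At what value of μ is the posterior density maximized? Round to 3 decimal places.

8.142

Posterior for μ is Normal. Precision-weighted mean: (1/7.1·-8.3 + 8/1.1·8.46) / (1/7.1 + 8/1.1) = 8.142.
A Normal posterior is symmetric, so mode = mean.
This is the posterior mode — the MAP estimate.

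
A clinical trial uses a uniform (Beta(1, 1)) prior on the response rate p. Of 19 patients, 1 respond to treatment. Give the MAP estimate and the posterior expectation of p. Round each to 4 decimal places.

MAP = 0.0526; posterior mean = 0.0952

Posterior: Beta(1+1, 1+18) = Beta(2, 19).
Mode = (2−1)/(2+19−2) = 1/19 = 0.0526.
With a flat prior the MAP equals the MLE, 1/19.
Mean = 2/(2+19) = 2/21 = 0.0952.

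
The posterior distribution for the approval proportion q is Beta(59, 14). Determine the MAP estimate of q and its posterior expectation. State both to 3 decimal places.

MAP estimate = 0.817, posterior expectation = 0.808

Mode = (59−1)/(59+14−2) = 58/71 = 0.817.
Mean = 59/(59+14) = 59/73 = 0.808.
The mean is pulled below the mode by the posterior's left skew.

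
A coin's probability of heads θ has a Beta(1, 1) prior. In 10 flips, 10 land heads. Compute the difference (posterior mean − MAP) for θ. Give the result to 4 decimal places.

-0.0833

Posterior: Beta(1+10, 1+0) = Beta(11, 1).
Since β = 1 ≤ 1 and α > 1, the Beta density is monotone increasing on [0,1]; the mode is at 1.
Mean = 11/(11+1) = 0.9167.
Difference = 0.9167 − 1.0000 = -0.0833.
Mode > mean: the posterior has a left tail.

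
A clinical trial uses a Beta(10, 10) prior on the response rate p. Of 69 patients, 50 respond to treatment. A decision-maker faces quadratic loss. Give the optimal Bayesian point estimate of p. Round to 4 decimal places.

0.6742

Posterior: Beta(10+50, 10+19) = Beta(60, 29).
Mode = (60−1)/(60+29−2) = 59/87 = 0.6782.
Mean = 60/(60+29) = 60/89 = 0.6742.
Quadratic loss ⇒ the optimal estimator is the posterior mean.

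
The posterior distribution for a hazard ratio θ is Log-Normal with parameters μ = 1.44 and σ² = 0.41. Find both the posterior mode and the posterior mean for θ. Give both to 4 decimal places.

MAP = 2.8011, posterior mean = 5.1810

Mode = exp(μ − σ²) = exp(1.03) = 2.8011.
Mean = exp(μ + σ²/2) = exp(1.645) = 5.1810.
Right-skewed posterior ⇒ mode < mean.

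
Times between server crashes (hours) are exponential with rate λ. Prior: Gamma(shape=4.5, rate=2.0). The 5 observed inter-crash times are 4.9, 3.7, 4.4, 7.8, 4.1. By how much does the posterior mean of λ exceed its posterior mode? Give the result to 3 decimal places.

0.037

Σ times = 24.9. Posterior: Gamma(shape = 4.5+5 = 9.5, rate = 2.0+24.9 = 26.9).
Mode = (α−1)/β = 8.5/26.9 = 0.316.
Mean = α/β = 9.5/26.9 = 0.353.
Difference = 0.353 − 0.316 = 0.037.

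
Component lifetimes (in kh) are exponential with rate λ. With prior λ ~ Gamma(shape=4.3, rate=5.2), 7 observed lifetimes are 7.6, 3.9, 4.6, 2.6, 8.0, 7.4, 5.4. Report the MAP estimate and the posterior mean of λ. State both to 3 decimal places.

MAP: 0.230. Posterior mean: 0.253.

Σ times = 39.5. Posterior: Gamma(shape = 4.3+7 = 11.3, rate = 5.2+39.5 = 44.7).
Mode = (α−1)/β = 10.3/44.7 = 0.230.
Mean = α/β = 11.3/44.7 = 0.253.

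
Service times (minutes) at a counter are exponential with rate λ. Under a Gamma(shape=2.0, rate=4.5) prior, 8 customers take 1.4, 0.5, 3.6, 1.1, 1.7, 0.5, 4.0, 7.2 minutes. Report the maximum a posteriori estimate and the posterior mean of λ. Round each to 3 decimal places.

Σ times = 20.0. Posterior: Gamma(shape = 2.0+8 = 10.0, rate = 4.5+20.0 = 24.5).
Mode = (α−1)/β = 9.0/24.5 = 0.367.
Mean = α/β = 10.0/24.5 = 0.408.
The mean is pulled above the mode by the posterior's right skew.

λ_MAP = 0.367, E[λ|data] = 0.408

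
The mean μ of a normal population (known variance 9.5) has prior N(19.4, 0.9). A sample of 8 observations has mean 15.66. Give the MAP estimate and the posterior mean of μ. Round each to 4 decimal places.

Posterior for μ is Normal. Precision-weighted mean: (1/0.9·19.4 + 8/9.5·15.66) / (1/0.9 + 8/9.5) = 17.7875.
A Normal posterior is symmetric, so mode = mean.

MAP estimate = 17.7875, posterior mean = 17.7875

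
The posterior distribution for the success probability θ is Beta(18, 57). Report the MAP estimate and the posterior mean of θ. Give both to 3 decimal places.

MAP estimate = 0.233, posterior mean = 0.240

Mode = (18−1)/(18+57−2) = 17/73 = 0.233.
Mean = 18/(18+57) = 18/75 = 0.240.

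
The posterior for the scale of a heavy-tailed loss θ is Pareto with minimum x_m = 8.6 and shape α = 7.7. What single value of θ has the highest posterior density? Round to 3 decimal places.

8.600

The Pareto density is strictly decreasing on [x_m, ∞), so the mode is x_m = 8.600.
Mean = α·x_m/(α−1) = 7.7·8.6/6.7 = 9.884.
This is the posterior mode — the MAP estimate.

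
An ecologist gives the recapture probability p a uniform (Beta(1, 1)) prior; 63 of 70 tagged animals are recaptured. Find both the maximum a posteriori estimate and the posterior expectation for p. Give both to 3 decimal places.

Posterior: Beta(1+63, 1+7) = Beta(64, 8).
Mode = (64−1)/(64+8−2) = 63/70 = 0.900.
With a flat prior the MAP equals the MLE, 63/70.
Mean = 64/(64+8) = 64/72 = 0.889.
The mean is pulled below the mode by the posterior's left skew.

MAP = 0.900, posterior mean = 0.889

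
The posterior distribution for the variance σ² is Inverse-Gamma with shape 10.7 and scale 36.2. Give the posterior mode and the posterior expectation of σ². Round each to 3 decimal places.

Mode = β/(α+1) = 36.2/11.7 = 3.094.
Mean = β/(α−1) = 36.2/9.7 = 3.732.

MAP = 3.094; posterior mean = 3.732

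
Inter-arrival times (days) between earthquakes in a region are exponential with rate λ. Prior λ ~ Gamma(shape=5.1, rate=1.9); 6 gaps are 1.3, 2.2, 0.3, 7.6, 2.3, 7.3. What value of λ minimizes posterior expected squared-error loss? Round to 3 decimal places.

Σ times = 21.0. Posterior: Gamma(shape = 5.1+6 = 11.1, rate = 1.9+21.0 = 22.9).
Mode = (α−1)/β = 10.1/22.9 = 0.441.
Mean = α/β = 11.1/22.9 = 0.485.
Squared-error loss ⇒ the optimal estimator is the posterior mean.

0.485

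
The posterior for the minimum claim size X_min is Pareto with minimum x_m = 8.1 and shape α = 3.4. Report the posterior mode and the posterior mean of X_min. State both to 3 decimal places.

MAP = 8.100, posterior mean = 11.475

The Pareto density is strictly decreasing on [x_m, ∞), so the mode is x_m = 8.100.
Mean = α·x_m/(α−1) = 3.4·8.1/2.4 = 11.475.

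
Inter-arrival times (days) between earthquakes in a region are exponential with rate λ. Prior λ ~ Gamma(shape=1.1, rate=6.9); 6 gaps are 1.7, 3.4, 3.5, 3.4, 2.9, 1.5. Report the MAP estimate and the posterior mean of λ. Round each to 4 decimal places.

λ_MAP = 0.2618, E[λ|data] = 0.3047

Σ times = 16.4. Posterior: Gamma(shape = 1.1+6 = 7.1, rate = 6.9+16.4 = 23.3).
Mode = (α−1)/β = 6.1/23.3 = 0.2618.
Mean = α/β = 7.1/23.3 = 0.3047.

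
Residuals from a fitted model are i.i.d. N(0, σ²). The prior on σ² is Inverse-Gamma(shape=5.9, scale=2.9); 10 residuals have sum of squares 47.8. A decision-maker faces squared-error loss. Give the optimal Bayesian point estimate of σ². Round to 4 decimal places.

2.7071

Posterior: Inverse-Gamma(shape = 5.9+10/2 = 10.9, scale = 2.9+47.8/2 = 26.8).
Mode = β/(α+1) = 26.8/11.9 = 2.2521.
Mean = β/(α−1) = 26.8/9.9 = 2.7071.
Squared-error loss ⇒ the optimal estimator is the posterior mean.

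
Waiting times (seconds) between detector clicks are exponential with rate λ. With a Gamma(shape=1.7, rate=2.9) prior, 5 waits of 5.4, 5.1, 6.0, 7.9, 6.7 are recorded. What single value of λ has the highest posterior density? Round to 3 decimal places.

Σ times = 31.1. Posterior: Gamma(shape = 1.7+5 = 6.7, rate = 2.9+31.1 = 34.0).
Mode = (α−1)/β = 5.7/34.0 = 0.168.
Mean = α/β = 6.7/34.0 = 0.197.
This is the posterior mode — the MAP estimate.

0.168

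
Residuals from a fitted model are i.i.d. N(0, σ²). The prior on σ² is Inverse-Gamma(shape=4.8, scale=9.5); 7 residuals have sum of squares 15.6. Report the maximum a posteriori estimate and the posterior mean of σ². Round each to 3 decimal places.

Posterior: Inverse-Gamma(shape = 4.8+7/2 = 8.3, scale = 9.5+15.6/2 = 17.3).
Mode = β/(α+1) = 17.3/9.3 = 1.860.
Mean = β/(α−1) = 17.3/7.3 = 2.370.
The mean is pulled above the mode by the posterior's right skew.

MAP = 1.860, posterior mean = 2.370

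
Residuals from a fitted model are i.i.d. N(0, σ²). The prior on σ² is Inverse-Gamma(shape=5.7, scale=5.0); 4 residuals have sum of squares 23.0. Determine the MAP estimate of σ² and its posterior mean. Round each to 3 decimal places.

MAP: 1.897. Posterior mean: 2.463.

Posterior: Inverse-Gamma(shape = 5.7+4/2 = 7.7, scale = 5.0+23.0/2 = 16.5).
Mode = β/(α+1) = 16.5/8.7 = 1.897.
Mean = β/(α−1) = 16.5/6.7 = 2.463.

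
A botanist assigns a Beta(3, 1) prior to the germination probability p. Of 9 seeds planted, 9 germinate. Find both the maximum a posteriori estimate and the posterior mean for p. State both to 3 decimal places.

Posterior: Beta(3+9, 1+0) = Beta(12, 1).
Since β = 1 ≤ 1 and α > 1, the Beta density is monotone increasing on [0,1]; the mode is at 1.
Mean = 12/(12+1) = 0.923.

maximum a posteriori estimate = 1.000, posterior mean = 0.923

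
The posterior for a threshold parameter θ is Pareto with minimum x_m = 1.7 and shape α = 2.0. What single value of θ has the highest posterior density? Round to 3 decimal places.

1.700

The Pareto density is strictly decreasing on [x_m, ∞), so the mode is x_m = 1.700.
Mean = α·x_m/(α−1) = 2.0·1.7/1.0 = 3.400.
This is the posterior mode — the MAP estimate.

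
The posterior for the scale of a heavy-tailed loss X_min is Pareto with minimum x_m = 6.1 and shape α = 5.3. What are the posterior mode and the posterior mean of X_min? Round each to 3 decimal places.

MAP = 6.100; posterior mean = 7.519

The Pareto density is strictly decreasing on [x_m, ∞), so the mode is x_m = 6.100.
Mean = α·x_m/(α−1) = 5.3·6.1/4.3 = 7.519.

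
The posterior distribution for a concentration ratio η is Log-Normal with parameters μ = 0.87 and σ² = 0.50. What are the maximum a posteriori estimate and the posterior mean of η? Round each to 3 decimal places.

MAP = 1.448; posterior mean = 3.065

Mode = exp(μ − σ²) = exp(0.37) = 1.448.
Mean = exp(μ + σ²/2) = exp(1.120) = 3.065.
The mean is pulled above the mode by the posterior's right skew.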